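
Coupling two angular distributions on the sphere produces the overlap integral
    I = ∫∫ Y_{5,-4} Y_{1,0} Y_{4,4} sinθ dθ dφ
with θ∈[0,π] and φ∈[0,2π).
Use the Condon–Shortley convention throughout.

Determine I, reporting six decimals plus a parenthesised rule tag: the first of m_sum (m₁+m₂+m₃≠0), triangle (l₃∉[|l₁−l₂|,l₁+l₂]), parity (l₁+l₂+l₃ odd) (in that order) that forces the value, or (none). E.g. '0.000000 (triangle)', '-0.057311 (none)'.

Checks pass: Σm=0; 10 even; l₃=4∈[4,6].
(2·5+1)(2·1+1)(2·4+1) = 297
Δ: 2! 8! 0! / 11! → 1/495
sum: t=1:−1/576 = -1/576
3j²(5 1 4; 0 0 0) = Δ·Π!·Σ² = 5/99  (sign -1)
sum: t=1:−1/40320 = -1/40320
3j²(5 1 4; -4 0 4) = Δ·Π!·Σ² = 1/55  (sign -1)
combine: 4πI² = 297·5/99·1/55 = 3/11
take √, sign +1: I = 0.14731920
No selection rule forces the value: the integral is nonzero (none).

0.147319 (none)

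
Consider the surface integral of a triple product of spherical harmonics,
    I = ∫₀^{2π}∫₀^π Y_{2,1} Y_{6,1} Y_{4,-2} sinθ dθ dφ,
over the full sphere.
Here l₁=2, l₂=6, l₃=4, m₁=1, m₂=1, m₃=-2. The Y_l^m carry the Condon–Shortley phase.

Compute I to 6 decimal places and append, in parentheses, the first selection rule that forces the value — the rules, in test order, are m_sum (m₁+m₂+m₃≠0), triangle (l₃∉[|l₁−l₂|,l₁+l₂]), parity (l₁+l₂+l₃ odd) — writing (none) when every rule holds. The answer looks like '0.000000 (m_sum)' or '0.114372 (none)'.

Checks pass: Σm=0; 12 even; l₃=4∈[4,8].
(2·2+1)(2·6+1)(2·4+1) = 585
Δ: 4! 0! 8! / 13! → 1/6435
sum: t=2:+1/2304 = 1/2304
3j²(2 6 4; 0 0 0) = Δ·Π!·Σ² = 5/143  (sign +1)
sum: t=1:−1/8640 = -1/8640
3j²(2 6 4; 1 1 -2) = Δ·Π!·Σ² = 14/1287  (sign -1)
combine: 4πI² = 585·5/143·14/1287 = 350/1573
take √, sign -1: I = -0.13306527
No selection rule forces the value: the integral is nonzero (none).

-0.133065 (none)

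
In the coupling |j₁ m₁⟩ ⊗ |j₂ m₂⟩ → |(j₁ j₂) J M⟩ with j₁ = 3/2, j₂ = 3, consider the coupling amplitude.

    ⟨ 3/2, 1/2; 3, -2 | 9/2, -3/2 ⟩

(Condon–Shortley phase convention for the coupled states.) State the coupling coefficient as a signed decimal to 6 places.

triangle: 0!·3!·6!/10! = 4320/3628800
(j±m)!: 2!·1!·1!·5!·3!·6! = 1036800
prefactor² = (2J+1)·Δ·N² = 86400/7
  k=0: +1/(0!·0!·1!·1!·2!·5!) = 1/240
Σ = 1/240  ⇒  CG² = 86400/7·(1/240)² = 3/14
CG = +√(3/14) = +0.462910

+√(3/14) = +0.462910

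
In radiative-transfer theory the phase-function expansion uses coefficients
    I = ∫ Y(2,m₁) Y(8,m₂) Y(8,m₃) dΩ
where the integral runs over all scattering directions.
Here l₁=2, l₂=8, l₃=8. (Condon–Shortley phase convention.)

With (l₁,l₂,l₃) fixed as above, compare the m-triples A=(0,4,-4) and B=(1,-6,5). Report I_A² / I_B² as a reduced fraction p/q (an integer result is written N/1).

Shared (l₁,l₂,l₃)=(2,8,8): N and (l;000)² cancel in I_A²/I_B².
A: Δ = 2!·2!·14!/19! = 1/348840; Racah Σ t=0..2: t=0:+1/3832012800 t=1:−1/239500800 t=2:+1/348364800 = -1/958003200; ⇒ 3j(2 8 8; 0 4 -4)² = 8/4845, sgn -1
B: Δ = 2!·2!·14!/19! = 1/348840; Racah Σ t=0..1: t=0:+1/1916006400 t=1:−1/12454041600 = 1/2264371200; ⇒ 3j(2 8 8; 1 -6 5)² = 847/38760, sgn -1
I_A²/I_B² = (8/4845)/(847/38760) = 64/847

64/847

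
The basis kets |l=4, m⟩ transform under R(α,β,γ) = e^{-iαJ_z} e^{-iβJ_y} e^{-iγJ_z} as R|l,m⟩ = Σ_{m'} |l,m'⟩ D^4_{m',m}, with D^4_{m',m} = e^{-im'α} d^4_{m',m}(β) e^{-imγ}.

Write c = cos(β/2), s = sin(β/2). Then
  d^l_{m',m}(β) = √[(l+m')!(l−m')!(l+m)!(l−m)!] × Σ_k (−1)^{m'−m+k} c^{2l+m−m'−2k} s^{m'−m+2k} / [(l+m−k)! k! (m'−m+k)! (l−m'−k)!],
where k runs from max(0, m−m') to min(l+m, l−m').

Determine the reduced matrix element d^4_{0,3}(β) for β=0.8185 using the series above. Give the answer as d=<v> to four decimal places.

d=0.3934

d^4_{0,3}(β=0.8185) via the finite sum:
With c≡cos(β/2)=0.917420 and s≡sin(β/2)=0.397921, N=[24·24·5040·1]^{1/2}=1703.830978
k: max(0,(3)−(0))=3 … min(4+(3),4−(0))=4
  k=3: (−1)^0·1703.8310/(144)·0.9174^5·0.3979^3 = +0.484502
  k=4: (−1)^1·1703.8310/(144)·0.9174^3·0.3979^5 = -0.091150
d^4_{0,3}(0.8185) = +0.484502 -0.091150 = +0.393353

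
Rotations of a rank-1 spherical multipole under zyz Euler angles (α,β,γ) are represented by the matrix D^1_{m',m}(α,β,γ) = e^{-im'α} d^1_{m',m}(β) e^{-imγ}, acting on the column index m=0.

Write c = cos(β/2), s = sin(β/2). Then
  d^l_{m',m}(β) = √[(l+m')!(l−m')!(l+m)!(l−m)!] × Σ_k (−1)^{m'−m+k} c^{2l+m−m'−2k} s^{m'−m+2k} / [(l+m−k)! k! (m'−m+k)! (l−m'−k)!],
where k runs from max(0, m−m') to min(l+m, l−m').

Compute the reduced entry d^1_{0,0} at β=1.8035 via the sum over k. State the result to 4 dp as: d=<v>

d=-0.2306

d^1_{0,0}(β=1.8035) via the finite sum:
Half-angle: c=0.620238, s=0.784414. N=√(1·1·1·1)=1.000000
k: max(0,(0)−(0))=0 … min(1+(0),1−(0))=1
  k=0: (−1)^0·1.0000/(1)·0.6202^2·0.7844^0 = +0.384695
  k=1: (−1)^1·1.0000/(1)·0.6202^0·0.7844^2 = -0.615305
d^1_{0,0}(1.8035) = +0.384695 -0.615305 = -0.230609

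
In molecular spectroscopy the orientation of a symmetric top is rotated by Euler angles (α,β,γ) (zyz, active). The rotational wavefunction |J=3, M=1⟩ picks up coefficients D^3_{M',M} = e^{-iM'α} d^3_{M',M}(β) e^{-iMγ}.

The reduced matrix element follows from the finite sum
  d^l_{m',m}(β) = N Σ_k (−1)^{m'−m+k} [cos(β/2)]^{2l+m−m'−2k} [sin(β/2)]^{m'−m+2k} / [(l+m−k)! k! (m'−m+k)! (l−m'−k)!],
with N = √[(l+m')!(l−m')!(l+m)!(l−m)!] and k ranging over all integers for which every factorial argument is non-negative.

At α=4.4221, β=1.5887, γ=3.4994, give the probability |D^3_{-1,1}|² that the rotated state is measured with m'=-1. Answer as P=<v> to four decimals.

Split into d^3_{-1,1}(β=1.5887) × two z-phases.
With c≡cos(β/2)=0.700749 and s≡sin(β/2)=0.713408, N=[2·24·24·2]^{1/2}=48.000000
Admissible k: 2..4 (factorial args all ≥0)
  k=2: (−1)^0·48.0000/(8)·0.7007^4·0.7134^2 = +0.736337
  k=3: (−1)^1·48.0000/(6)·0.7007^2·0.7134^4 = -1.017576
  k=4: (−1)^2·48.0000/(48)·0.7007^0·0.7134^6 = +0.131834
d^3_{-1,1}(1.5887) = +0.736337 -1.017576 +0.131834 = -0.149405
|D^3_{-1,1}|² = |d^3_{-1,1}(β)|² = (-0.149405)² = 0.022322 (the z-rotation phases have unit modulus)

P=0.0223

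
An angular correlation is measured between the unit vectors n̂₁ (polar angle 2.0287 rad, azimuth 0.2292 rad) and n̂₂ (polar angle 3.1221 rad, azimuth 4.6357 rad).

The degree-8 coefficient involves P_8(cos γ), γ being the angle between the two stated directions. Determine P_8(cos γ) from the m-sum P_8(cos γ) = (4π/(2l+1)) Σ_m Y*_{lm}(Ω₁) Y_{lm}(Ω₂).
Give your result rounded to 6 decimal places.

Summing Y*_{l m}(θ₁,φ₁)·Y_{l m}(θ₂,φ₂) over m ∈ [−8, 8]; prefactor 4π/(2·8+1) = 0.739198:
  [-8]  conj(Y_{8,-8})(Ω₁) = -0.056112+0.208575i ; Y_{8,-8}(Ω₂) = +0.000000+0.000000i ; Δ = -0.000000+0.000000i
  [-7]  conj(Y_{8,-7})(Ω₁) = +0.014306-0.425556i ; Y_{8,-7}(Ω₂) = -0.000000+0.000000i ; Δ = +0.000000+0.000000i
  [-6]  conj(Y_{8,-6})(Ω₁) = +0.073591+0.371426i ; Y_{8,-6}(Ω₂) = -0.000000-0.000000i ; Δ = +0.000000-0.000000i
  [-5]  conj(Y_{8,-5})(Ω₁) = +0.005904+0.013052i ; Y_{8,-5}(Ω₂) = +0.000000-0.000000i ; Δ = +0.000000-0.000000i
  [-4]  conj(Y_{8,-4})(Ω₁) = -0.212979-0.277849i ; Y_{8,-4}(Ω₂) = +0.000002+0.000001i ; Δ = -0.000000-0.000001i
  [-3]  conj(Y_{8,-3})(Ω₁) = +0.127399+0.104634i ; Y_{8,-3}(Ω₂) = -0.000024+0.000101i ; Δ = -0.000014+0.000010i
  [-2]  conj(Y_{8,-2})(Ω₁) = +0.245522+0.121155i ; Y_{8,-2}(Ω₂) = -0.003867-0.000598i ; Δ = -0.000877-0.000615i
  [-1]  conj(Y_{8,-1})(Ω₁) = -0.218717-0.051027i ; Y_{8,-1}(Ω₂) = +0.007344-0.095582i ; Δ = -0.006484+0.020531i
  [+0]  conj(Y_{8,0})(Ω₁) = -0.243869-0.000000i ; Y_{8,0}(Ω₂) = +1.155165+0.000000i ; Δ = -0.281709-0.000000i
  [+1]  conj(Y_{8,1})(Ω₁) = +0.218717-0.051027i ; Y_{8,1}(Ω₂) = -0.007344-0.095582i ; Δ = -0.006484-0.020531i
  [+2]  conj(Y_{8,2})(Ω₁) = +0.245522-0.121155i ; Y_{8,2}(Ω₂) = -0.003867+0.000598i ; Δ = -0.000877+0.000615i
  [+3]  conj(Y_{8,3})(Ω₁) = -0.127399+0.104634i ; Y_{8,3}(Ω₂) = +0.000024+0.000101i ; Δ = -0.000014-0.000010i
  [+4]  conj(Y_{8,4})(Ω₁) = -0.212979+0.277849i ; Y_{8,4}(Ω₂) = +0.000002-0.000001i ; Δ = -0.000000+0.000001i
  [+5]  conj(Y_{8,5})(Ω₁) = -0.005904+0.013052i ; Y_{8,5}(Ω₂) = -0.000000-0.000000i ; Δ = +0.000000+0.000000i
  [+6]  conj(Y_{8,6})(Ω₁) = +0.073591-0.371426i ; Y_{8,6}(Ω₂) = -0.000000+0.000000i ; Δ = +0.000000+0.000000i
  [+7]  conj(Y_{8,7})(Ω₁) = -0.014306-0.425556i ; Y_{8,7}(Ω₂) = +0.000000+0.000000i ; Δ = +0.000000-0.000000i
  [+8]  conj(Y_{8,8})(Ω₁) = -0.056112-0.208575i ; Y_{8,8}(Ω₂) = +0.000000-0.000000i ; Δ = -0.000000-0.000000i
Σ over m = -0.296458+0.000000i; ×(4π/17) → -0.219141+0.000000i. Real part: -0.219141

-0.219141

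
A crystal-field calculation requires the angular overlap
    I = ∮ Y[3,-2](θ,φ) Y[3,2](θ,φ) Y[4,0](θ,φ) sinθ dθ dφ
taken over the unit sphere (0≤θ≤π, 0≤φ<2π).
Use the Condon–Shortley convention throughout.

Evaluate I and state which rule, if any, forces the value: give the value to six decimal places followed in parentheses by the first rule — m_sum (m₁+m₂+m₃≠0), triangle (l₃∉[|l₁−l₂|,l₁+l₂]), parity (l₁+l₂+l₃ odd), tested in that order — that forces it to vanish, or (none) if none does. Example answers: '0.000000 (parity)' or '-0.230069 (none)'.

Rules hold: Σm=0, L=10 even, 0≤4≤6.
N = 7·7·9 = 441
Δ = 2!·4!·4!/11! = 1/34650
Racah Σ t=0..2: t=0:+1/72 t=1:−1/16 t=2:+1/72 = -5/144
⇒ 3j(3 3 4; 0 0 0)² = 2/77, sgn -1
Racah Σ t=1..2: t=1:−1/576 t=2:+1/72 = 7/576
⇒ 3j(3 3 4; -2 2 0)² = 7/198, sgn +1
4πI² = N·(3j₀)²·(3jₘ)² = 49/121
I = -1·√(0.404959/4π) = -0.17951487
No selection rule forces the value: the integral is nonzero (none).

-0.179515 (none)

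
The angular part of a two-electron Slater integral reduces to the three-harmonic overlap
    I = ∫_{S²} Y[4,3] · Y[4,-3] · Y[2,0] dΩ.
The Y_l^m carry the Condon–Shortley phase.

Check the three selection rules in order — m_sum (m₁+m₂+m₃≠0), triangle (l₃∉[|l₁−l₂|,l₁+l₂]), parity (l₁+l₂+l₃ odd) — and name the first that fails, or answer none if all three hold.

none

azimuthal sum: 3 − 3 + 0 = 0  ✓
0 ≤ 2 ≤ 8 (triangle on l)  ✓
L = 4 + 4 + 2 = 10 (even)  ✓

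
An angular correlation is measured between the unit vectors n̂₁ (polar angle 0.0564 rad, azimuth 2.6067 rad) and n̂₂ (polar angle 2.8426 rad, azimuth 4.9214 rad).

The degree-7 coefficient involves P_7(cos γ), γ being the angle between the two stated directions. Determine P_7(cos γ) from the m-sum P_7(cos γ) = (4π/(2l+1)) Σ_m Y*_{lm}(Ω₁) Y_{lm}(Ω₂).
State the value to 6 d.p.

Summing Y*_{l m}(θ₁,φ₁)·Y_{l m}(θ₂,φ₂) over m ∈ [−7, 7]; prefactor 4π/(2·7+1) = 0.837758:
  m=-7: (+0.000000-0.000000i) × (-0.000096-0.000010i) = -0.000000+0.000000i  (running Σ = -0.000000+0.000000i)
  m=-6: (-0.000000+0.000000i) × (+0.000364-0.001110i) = -0.000000+0.000000i  (running Σ = -0.000000+0.000000i)
  m=-5: (+0.000002+0.000001i) × (+0.007651+0.004439i) = +0.000000+0.000000i  (running Σ = +0.000000+0.000000i)
  m=-4: (-0.000040-0.000062i) × (-0.031401+0.034755i) = +0.000003+0.000001i  (running Σ = +0.000003+0.000001i)
  m=-3: (+0.000053+0.001571i) × (-0.102839-0.141928i) = +0.000217-0.000169i  (running Σ = +0.000221-0.000168i)
  m=-2: (+0.011311-0.020655i) × (+0.400795-0.178034i) = +0.000856-0.010292i  (running Σ = +0.001077-0.010461i)
  m=-1: (-0.194023+0.114960i) × (+0.125705+0.592642i) = -0.092520-0.100535i  (running Σ = -0.091443-0.110996i)
  m=0: (+1.044426-0.000000i) × (-0.094643+0.000000i) = -0.098848+0.000000i  (running Σ = -0.190291-0.110996i)
  m=1: (+0.194023+0.114960i) × (-0.125705+0.592642i) = -0.092520+0.100535i  (running Σ = -0.282811-0.010461i)
  m=2: (+0.011311+0.020655i) × (+0.400795+0.178034i) = +0.000856+0.010292i  (running Σ = -0.281955-0.000168i)
  m=3: (-0.000053+0.001571i) × (+0.102839-0.141928i) = +0.000217+0.000169i  (running Σ = -0.281738+0.000001i)
  m=4: (-0.000040+0.000062i) × (-0.031401-0.034755i) = +0.000003-0.000001i  (running Σ = -0.281734+0.000000i)
  m=5: (-0.000002+0.000001i) × (-0.007651+0.004439i) = +0.000000-0.000000i  (running Σ = -0.281734+0.000000i)
  m=6: (-0.000000-0.000000i) × (+0.000364+0.001110i) = -0.000000-0.000000i  (running Σ = -0.281734+0.000000i)
  m=7: (-0.000000-0.000000i) × (+0.000096-0.000010i) = -0.000000-0.000000i  (running Σ = -0.281734+0.000000i)
Total Σ_m = -0.281734+0.000000i. Multiply by 0.837758: -0.236025+0.000000i. P_7(cos γ) = -0.236025

-0.236025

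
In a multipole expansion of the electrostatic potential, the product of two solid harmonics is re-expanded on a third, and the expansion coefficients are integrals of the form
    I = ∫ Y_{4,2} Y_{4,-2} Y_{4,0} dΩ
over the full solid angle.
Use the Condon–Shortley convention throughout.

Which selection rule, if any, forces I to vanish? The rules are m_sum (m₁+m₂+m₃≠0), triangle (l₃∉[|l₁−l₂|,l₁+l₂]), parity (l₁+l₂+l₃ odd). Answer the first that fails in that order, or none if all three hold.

none

Σmᵢ = 0  ✓
l₃∈[|l₁−l₂|,l₁+l₂]=[0,8], have l₃=4  ✓
Σlᵢ = 12 ⇒ even  ✓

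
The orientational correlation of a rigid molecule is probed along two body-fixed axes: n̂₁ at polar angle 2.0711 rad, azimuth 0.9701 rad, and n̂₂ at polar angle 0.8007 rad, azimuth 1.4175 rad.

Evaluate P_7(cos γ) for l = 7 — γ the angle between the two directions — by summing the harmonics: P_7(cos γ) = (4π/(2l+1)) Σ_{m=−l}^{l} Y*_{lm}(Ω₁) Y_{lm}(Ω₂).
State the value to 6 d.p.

Addition theorem: P_7(cos γ) = (4π/15) Σ_m Y*_{lm}(Ω₁) Y_{lm}(Ω₂), m = −7…7:
  m=-7: (0.174987, 0.097310) × (-0.043156, 0.023449) = (-0.009834, -0.000096)  (running Σ = (-0.009834, -0.000096))
  m=-6: (-0.366523, 0.182775) × (-0.108008, -0.141777) = (0.065501, 0.032224)  (running Σ = (0.055667, 0.032127))
  m=-5: (0.052319, -0.376405) × (0.257164, -0.267082) = (-0.087076, -0.110771)  (running Σ = (-0.031409, -0.078644))
  m=-4: (-0.001333, -0.001214) × (0.366256, 0.257724) = (-0.000175, -0.000788)  (running Σ = (-0.031585, -0.079432))
  m=-3: (0.335748, -0.079071) × (-0.083652, 0.168889) = (-0.014732, 0.063319)  (running Σ = (-0.046316, -0.016114))
  m=-2: (-0.057162, 0.147639) × (0.252656, 0.079984) = (-0.026251, 0.032730)  (running Σ = (-0.072568, 0.016616))
  m=-1: (0.160973, 0.234943) × (-0.049056, 0.317495) = (-0.082490, 0.039583)  (running Σ = (-0.155058, 0.056199))
  m=0: (-0.197078, -0.000000) × (0.176966, 0.000000) = (-0.034876, -0.000000)  (running Σ = (-0.189934, 0.056199))
  m=1: (-0.160973, 0.234943) × (0.049056, 0.317495) = (-0.082490, -0.039583)  (running Σ = (-0.272423, 0.016616))
  m=2: (-0.057162, -0.147639) × (0.252656, -0.079984) = (-0.026251, -0.032730)  (running Σ = (-0.298675, -0.016114))
  m=3: (-0.335748, -0.079071) × (0.083652, 0.168889) = (-0.014732, -0.063319)  (running Σ = (-0.313407, -0.079432))
  m=4: (-0.001333, 0.001214) × (0.366256, -0.257724) = (-0.000175, 0.000788)  (running Σ = (-0.313582, -0.078644))
  m=5: (-0.052319, -0.376405) × (-0.257164, -0.267082) = (-0.087076, 0.110771)  (running Σ = (-0.400658, 0.032127))
  m=6: (-0.366523, -0.182775) × (-0.108008, 0.141777) = (0.065501, -0.032224)  (running Σ = (-0.335158, -0.000096))
  m=7: (-0.174987, 0.097310) × (0.043156, 0.023449) = (-0.009834, 0.000096)  (running Σ = (-0.344991, 0.000000))
Accumulated sum (-0.344991, 0.000000); after 4π/(2l+1) scaling, (-0.289019, 0.000000) ⇒ P_7 = -0.289019

-0.289019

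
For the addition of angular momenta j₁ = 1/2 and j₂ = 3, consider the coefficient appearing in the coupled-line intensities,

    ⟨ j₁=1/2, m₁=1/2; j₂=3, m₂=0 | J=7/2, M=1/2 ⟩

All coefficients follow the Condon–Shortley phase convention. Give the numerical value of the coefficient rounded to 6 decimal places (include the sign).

+√(4/7) = +0.755929

triangle: 0!·1!·6!/8! = 720/40320
(j±m)!: 1!·0!·3!·3!·4!·3! = 5184
prefactor² = (2J+1)·Δ·N² = 5184/7
  k=0: +1/(0!·0!·0!·3!·1!·3!) = 1/36
Σ = 1/36  ⇒  CG² = 5184/7·(1/36)² = 4/7
CG = +√(4/7) = +0.755929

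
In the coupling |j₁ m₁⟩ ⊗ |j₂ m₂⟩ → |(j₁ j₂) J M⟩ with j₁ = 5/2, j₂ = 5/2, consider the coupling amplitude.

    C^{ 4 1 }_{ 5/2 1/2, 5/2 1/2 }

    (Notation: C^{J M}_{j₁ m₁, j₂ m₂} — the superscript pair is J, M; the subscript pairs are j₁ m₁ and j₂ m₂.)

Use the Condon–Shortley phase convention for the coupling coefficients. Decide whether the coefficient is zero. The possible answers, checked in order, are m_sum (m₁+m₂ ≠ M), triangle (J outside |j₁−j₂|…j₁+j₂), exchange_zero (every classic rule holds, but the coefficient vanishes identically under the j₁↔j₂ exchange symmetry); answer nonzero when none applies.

m-sum: m₁+m₂ = 1/2+1/2 = 1, M = 1  ✓
triangle: |j₁−j₂| = 0 ≤ J = 4 ≤ j₁+j₂ = 5  ✓
exchange: j₁=j₂ and m₁=m₂, and (−1)^(j₁+j₂−J) = (−1)^1 = −1 forces ⟨j₁m₁;j₂m₂|JM⟩ = −⟨j₂m₂;j₁m₁|JM⟩ = −⟨j₁m₁;j₂m₂|JM⟩ ⇒ the coefficient vanishes identically
Racah sum check: Σ_k collapses to 0 ⇒ CG = 0

exchange_zero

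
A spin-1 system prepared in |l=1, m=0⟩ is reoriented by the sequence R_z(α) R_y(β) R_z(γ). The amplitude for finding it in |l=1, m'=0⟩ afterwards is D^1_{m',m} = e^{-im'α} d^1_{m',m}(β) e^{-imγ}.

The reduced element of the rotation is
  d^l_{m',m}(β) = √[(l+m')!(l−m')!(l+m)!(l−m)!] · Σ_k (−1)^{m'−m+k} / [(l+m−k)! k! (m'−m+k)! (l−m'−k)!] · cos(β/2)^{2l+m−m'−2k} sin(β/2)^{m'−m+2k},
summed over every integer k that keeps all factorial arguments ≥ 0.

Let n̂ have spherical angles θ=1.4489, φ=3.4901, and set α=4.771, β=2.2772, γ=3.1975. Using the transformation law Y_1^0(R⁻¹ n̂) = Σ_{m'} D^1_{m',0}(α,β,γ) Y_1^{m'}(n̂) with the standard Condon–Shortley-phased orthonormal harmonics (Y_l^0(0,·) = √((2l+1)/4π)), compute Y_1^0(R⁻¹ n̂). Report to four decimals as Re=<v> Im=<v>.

Re=0.0669 Im=0.0000

Need the full column D^1_{m',0} for m'=−1..1 at α=4.7710, β=2.2772, γ=3.1975.
cos(β/2)=0.418866, sin(β/2)=0.908048
d^1_{-1,0}: single k=1 term ⇒ +0.537897;  D = +0.031509-0.536973i
d^1_{0,0}: k∈[0..1] ⇒ +0.175449 -0.824551 = -0.649102;  D = -0.649102+0.000000i
d^1_{1,0}: single k=0 term ⇒ -0.537897;  D = -0.031509-0.536973i
Y_1^{m'}(θ=1.4489,φ=3.4901) and Σ D·Y over m':
  (+0.0315-0.5370i)·(-0.3223+0.1171i)  (-0.6491+0.0000i)·(+0.0594+0.0000i)  (-0.0315-0.5370i)·(+0.3223+0.1171i)
Y_1^0(R⁻¹ n̂) = +0.066893+0.000000i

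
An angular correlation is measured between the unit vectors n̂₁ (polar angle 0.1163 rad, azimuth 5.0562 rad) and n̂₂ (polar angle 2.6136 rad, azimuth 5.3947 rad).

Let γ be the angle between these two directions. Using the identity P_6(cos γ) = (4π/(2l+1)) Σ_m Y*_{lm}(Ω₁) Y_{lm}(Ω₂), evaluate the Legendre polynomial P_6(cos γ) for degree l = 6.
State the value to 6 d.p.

-0.395713

Term-by-term m-sum for l=6 (normalisation 4π/13 = 0.966644):
  m=-6: (0.00000 - 0.00000j) × (0.00458 - 0.00644j) = -0.00000 - 0.00000j  (running Σ = -0.00000 - 0.00000j)
  m=-5: (0.00003 + 0.00001j) × (0.01251 + 0.04522j) = 0.00000 + 0.00000j  (running Σ = 0.00000 + 0.00000j)
  m=-4: (0.00012 + 0.00063j) × (-0.15179 - 0.06640j) = 0.00002 - 0.00010j  (running Σ = 0.00002 - 0.00010j)
  m=-3: (-0.00681 + 0.00408j) × (0.33305 - 0.17176j) = -0.00157 + 0.00253j  (running Σ = -0.00155 + 0.00243j)
  m=-2: (-0.05205 - 0.04275j) × (-0.10057 + 0.48087j) = 0.02579 - 0.02073j  (running Σ = 0.02425 - 0.01830j)
  m=-1: (0.12038 - 0.33622j) × (-0.11177 - 0.13756j) = -0.05971 + 0.02102j  (running Σ = -0.03546 + 0.00272j)
  m=0: (0.87763 + 0.00000j) × (-0.38564 + 0.00000j) = -0.33845 + 0.00000j  (running Σ = -0.37391 + 0.00272j)
  m=1: (-0.12038 - 0.33622j) × (0.11177 - 0.13756j) = -0.05971 - 0.02102j  (running Σ = -0.43362 - 0.01830j)
  m=2: (-0.05205 + 0.04275j) × (-0.10057 - 0.48087j) = 0.02579 + 0.02073j  (running Σ = -0.40782 + 0.00243j)
  m=3: (0.00681 + 0.00408j) × (-0.33305 - 0.17176j) = -0.00157 - 0.00253j  (running Σ = -0.40939 - 0.00010j)
  m=4: (0.00012 - 0.00063j) × (-0.15179 + 0.06640j) = 0.00002 + 0.00010j  (running Σ = -0.40937 + 0.00000j)
  m=5: (-0.00003 + 0.00001j) × (-0.01251 + 0.04522j) = 0.00000 - 0.00000j  (running Σ = -0.40937 - 0.00000j)
  m=6: (0.00000 + 0.00000j) × (0.00458 + 0.00644j) = -0.00000 + 0.00000j  (running Σ = -0.40937 - 0.00000j)
Σ over m = -0.40937 - 0.00000j; ×(4π/13) → -0.39571 - 0.00000j. Real part: -0.395713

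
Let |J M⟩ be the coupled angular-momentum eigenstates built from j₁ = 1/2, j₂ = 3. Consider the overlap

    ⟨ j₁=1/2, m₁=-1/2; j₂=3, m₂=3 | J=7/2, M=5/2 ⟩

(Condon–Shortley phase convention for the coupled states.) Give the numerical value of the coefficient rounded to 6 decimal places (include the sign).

+0.377964

j₁+j₂−J=0  J+j₁−j₂=1  J−j₁+j₂=6  j₁+j₂+J+1=8
(j₁±m₁, j₂±m₂, J±M) = (0,1,6,0,6,1)
P² = 518400/7
sum k=0..0:
  [0] +1/720 = 1/720
S = 1/720
C² = P²·S² = 1/7 ; C = +0.377964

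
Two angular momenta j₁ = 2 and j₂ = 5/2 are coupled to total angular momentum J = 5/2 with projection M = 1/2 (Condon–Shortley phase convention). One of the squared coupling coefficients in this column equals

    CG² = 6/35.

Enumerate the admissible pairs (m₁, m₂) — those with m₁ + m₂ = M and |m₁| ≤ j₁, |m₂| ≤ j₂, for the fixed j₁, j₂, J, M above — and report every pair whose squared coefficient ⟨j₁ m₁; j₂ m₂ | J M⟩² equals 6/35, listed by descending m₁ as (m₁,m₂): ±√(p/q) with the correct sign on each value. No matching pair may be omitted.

(-1,3/2): +√(6/35)

Admissible pairs with m₁+m₂ = M = 1/2: (-2,5/2), (-1,3/2), (0,1/2), (1,-1/2), (2,-3/2)
  (m₁,m₂)=(2,-3/2): CG² = 27/70, CG = +√(27/70)
  (m₁,m₂)=(1,-1/2): CG² = 0/1, CG = 0
  (m₁,m₂)=(0,1/2): CG² = 8/35, CG = −√(8/35)
  (m₁,m₂)=(-1,3/2): CG² = 6/35, CG = +√(6/35)   ← matches the target
  (m₁,m₂)=(-2,5/2): CG² = 3/14, CG = +√(3/14)
Pairs with CG² = 6/35: (-1,3/2): +√(6/35)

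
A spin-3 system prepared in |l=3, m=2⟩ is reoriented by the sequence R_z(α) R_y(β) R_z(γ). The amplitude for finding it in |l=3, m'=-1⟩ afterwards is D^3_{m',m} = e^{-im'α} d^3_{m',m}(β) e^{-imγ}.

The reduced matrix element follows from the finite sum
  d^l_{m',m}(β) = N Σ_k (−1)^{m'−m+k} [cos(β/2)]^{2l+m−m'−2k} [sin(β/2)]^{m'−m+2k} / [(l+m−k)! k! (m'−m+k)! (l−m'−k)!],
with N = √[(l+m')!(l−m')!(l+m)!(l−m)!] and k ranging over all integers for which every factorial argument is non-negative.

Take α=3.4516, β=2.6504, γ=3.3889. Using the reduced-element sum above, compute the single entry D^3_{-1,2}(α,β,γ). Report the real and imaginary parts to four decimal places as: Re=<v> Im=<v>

First d^3_{-1,2}(β=2.6504), then the phase factors e^{-i(-1)α} and e^{-i(2)γ}:
With c≡cos(β/2)=0.243135 and s≡sin(β/2)=0.969993, N=[2·24·120·1]^{1/2}=75.894664
k∈{3,4} keeps every argument non-negative
  k=3: (−1)^0·75.8947/(12)·0.2431^3·0.9700^3 = +0.082961
  k=4: (−1)^1·75.8947/(24)·0.2431^1·0.9700^5 = -0.660221
d^3_{-1,2}(2.6504) = +0.082961 -0.660221 = -0.577259
Attach z-rotation phases: D = e^{-i(-1)(3.4516)}·(-0.577259)·e^{-i(2)(3.3889)} = +0.567450-0.105962i

Re=0.5675 Im=-0.1060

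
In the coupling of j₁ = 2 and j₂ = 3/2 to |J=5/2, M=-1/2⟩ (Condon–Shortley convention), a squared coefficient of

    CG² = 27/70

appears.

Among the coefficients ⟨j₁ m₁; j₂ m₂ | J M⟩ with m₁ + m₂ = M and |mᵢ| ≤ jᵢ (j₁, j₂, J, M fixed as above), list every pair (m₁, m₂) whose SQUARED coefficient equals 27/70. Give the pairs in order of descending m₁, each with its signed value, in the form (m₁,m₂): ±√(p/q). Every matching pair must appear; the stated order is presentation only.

Admissible pairs with m₁+m₂ = M = -1/2: (-2,3/2), (-1,1/2), (0,-1/2), (1,-3/2)
  (m₁,m₂)=(1,-3/2): CG² = 27/70, CG = +√(27/70)   ← matches the target
  (m₁,m₂)=(0,-1/2): CG² = 3/35, CG = +√(3/35)
  (m₁,m₂)=(-1,1/2): CG² = 5/14, CG = −√(5/14)
  (m₁,m₂)=(-2,3/2): CG² = 6/35, CG = −√(6/35)
Pairs with CG² = 27/70: (1,-3/2): +√(27/70)

(1,-3/2): +√(27/70)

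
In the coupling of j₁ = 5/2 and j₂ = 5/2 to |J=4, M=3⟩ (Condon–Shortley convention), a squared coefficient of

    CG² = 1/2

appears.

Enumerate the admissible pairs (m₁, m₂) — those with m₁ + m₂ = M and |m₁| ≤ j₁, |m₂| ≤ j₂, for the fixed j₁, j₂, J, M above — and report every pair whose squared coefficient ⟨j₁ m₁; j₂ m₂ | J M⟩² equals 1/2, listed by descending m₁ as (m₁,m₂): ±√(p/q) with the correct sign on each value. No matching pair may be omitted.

Admissible pairs with m₁+m₂ = M = 3: (1/2,5/2), (3/2,3/2), (5/2,1/2)
  (m₁,m₂)=(5/2,1/2): CG² = 1/2, CG = +√(1/2)   ← matches the target
  (m₁,m₂)=(3/2,3/2): CG² = 0/1, CG = 0
  (m₁,m₂)=(1/2,5/2): CG² = 1/2, CG = −√(1/2)   ← matches the target
Pairs with CG² = 1/2: (5/2,1/2): +√(1/2); (1/2,5/2): −√(1/2)

(5/2,1/2): +√(1/2); (1/2,5/2): −√(1/2)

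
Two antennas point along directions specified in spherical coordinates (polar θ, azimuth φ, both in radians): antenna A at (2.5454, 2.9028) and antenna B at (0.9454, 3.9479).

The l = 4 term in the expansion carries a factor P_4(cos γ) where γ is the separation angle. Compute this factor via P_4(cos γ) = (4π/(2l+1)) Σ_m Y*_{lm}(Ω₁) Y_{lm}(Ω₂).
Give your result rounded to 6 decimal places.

Addition theorem: P_4(cos γ) = (4π/9) Σ_m Y*_{lm}(Ω₁) Y_{lm}(Ω₂), m = −4…4:
  m=-4: Y*=(0.025402, -0.035912)  Y=(-0.190516, 0.015971)  product (-0.004266, 0.007248)
  m=-3: Y*=(0.138283, -0.120400)  Y=(0.292869, 0.258253)  product (0.071592, 0.000451)
  m=-2: Y*=(0.355283, -0.183875)  Y=(-0.012860, -0.307340)  product (-0.061081, -0.106828)
  m=-1: Y*=(0.382946, -0.093223)  Y=(0.093404, -0.097394)  product (0.026689, -0.046004)
  m=+0: Y*=(-0.119761, -0.000000)  Y=(-0.335401, 0.000000)  product (0.040168, 0.000000)
  m=+1: Y*=(-0.382946, -0.093223)  Y=(-0.093404, -0.097394)  product (0.026689, 0.046004)
  m=+2: Y*=(0.355283, 0.183875)  Y=(-0.012860, 0.307340)  product (-0.061081, 0.106828)
  m=+3: Y*=(-0.138283, -0.120400)  Y=(-0.292869, 0.258253)  product (0.071592, -0.000451)
  m=+4: Y*=(0.025402, 0.035912)  Y=(-0.190516, -0.015971)  product (-0.004266, -0.007248)
Accumulated sum (0.106037, 0.000000); after 4π/(2l+1) scaling, (0.148056, 0.000000) ⇒ P_4 = 0.148056

0.148056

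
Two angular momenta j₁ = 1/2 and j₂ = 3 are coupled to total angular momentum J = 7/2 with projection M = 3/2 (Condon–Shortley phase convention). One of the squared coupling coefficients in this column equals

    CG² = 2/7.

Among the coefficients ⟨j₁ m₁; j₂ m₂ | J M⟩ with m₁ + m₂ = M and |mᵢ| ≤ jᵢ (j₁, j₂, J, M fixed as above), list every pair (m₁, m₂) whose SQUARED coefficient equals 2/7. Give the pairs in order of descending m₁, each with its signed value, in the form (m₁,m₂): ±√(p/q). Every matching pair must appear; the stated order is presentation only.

Admissible pairs with m₁+m₂ = M = 3/2: (-1/2,2), (1/2,1)
  (m₁,m₂)=(1/2,1): CG² = 5/7, CG = +√(5/7)
  (m₁,m₂)=(-1/2,2): CG² = 2/7, CG = +√(2/7)   ← matches the target
Pairs with CG² = 2/7: (-1/2,2): +√(2/7)

(-1/2,2): +√(2/7)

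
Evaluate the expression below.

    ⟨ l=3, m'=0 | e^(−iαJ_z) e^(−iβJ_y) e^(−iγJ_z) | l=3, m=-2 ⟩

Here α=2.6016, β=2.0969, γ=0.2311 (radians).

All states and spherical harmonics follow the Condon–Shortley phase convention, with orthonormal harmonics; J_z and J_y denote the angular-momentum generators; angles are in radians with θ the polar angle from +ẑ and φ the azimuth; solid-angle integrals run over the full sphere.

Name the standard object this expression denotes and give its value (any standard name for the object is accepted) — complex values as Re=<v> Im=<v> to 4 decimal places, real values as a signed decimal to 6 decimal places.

This is a Wigner D-matrix element — the rotation-matrix element ⟨l m'| R(α,β,γ) |l m⟩ in the angular-momentum basis.
First d^3_{0,-2}(β=2.0969), then the phase factors e^{-i(0)α} and e^{-i(-2)γ}:
With c≡cos(β/2)=0.498915 and s≡sin(β/2)=0.866651, N=[6·6·1·120]^{1/2}=65.726707
Admissible k: 0..1 (factorial args all ≥0)
  k=0: (−1)^2·65.7267/(12)·0.4989^4·0.8667^2 = +0.254891
  k=1: (−1)^3·65.7267/(12)·0.4989^2·0.8667^4 = -0.769114
d^3_{0,-2}(2.0969) = +0.254891 -0.769114 = -0.514222
D = (+1.000000+0.000000i)·(-0.514222)·(+0.895074+0.445918i) = -0.460267-0.229301i

Wigner D-matrix element, Re=-0.4603 Im=-0.2293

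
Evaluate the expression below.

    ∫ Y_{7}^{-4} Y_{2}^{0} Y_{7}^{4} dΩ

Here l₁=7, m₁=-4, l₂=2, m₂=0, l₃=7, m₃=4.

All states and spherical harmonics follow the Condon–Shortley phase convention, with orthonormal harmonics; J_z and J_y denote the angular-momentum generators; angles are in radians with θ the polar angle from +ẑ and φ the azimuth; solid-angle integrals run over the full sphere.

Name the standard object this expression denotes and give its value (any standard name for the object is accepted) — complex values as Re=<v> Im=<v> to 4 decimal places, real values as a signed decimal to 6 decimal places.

Gaunt coefficient, +0.022834

This is a Gaunt coefficient — the integral of a triple product of spherical harmonics over the sphere.
Rules hold: Σm=0, L=16 even, 5≤7≤9.
N = 15·5·15 = 1125
Δ = 2!·12!·2!/17! = 1/185640
Racah Σ t=0..2: t=0:+1/2419200 t=1:−1/518400 t=2:+1/2419200 = -1/907200
⇒ 3j(7 2 7; 0 0 0)² = 56/3315, sgn +1
Racah Σ t=0..2: t=0:+1/159667200 t=1:−1/7257600 t=2:+1/8709120 = -1/59875200
⇒ 3j(7 2 7; -4 0 4)² = 8/23205, sgn +1
4πI² = N·(3j₀)²·(3jₘ)² = 320/48841
I = +1·√(0.00655187/4π) = 0.02283378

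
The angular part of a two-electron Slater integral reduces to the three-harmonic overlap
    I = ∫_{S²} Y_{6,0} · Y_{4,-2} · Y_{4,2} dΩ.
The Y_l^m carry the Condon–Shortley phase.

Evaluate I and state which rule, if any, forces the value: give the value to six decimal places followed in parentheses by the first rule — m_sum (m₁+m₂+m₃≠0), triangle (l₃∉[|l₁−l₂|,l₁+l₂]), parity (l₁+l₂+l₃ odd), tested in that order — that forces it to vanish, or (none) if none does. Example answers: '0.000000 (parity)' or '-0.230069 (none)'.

-0.156478 (none)

m-sum 0 ✓  L=14 even ✓  2≤4≤10 ✓
Π(2lᵢ+1) = 13×9×9 = 1053
triangle coeff Δ(6,4,4) = 1/1261260
Σ_t [2,4]: t=2:+1/4608 t=3:−1/1296 t=4:+1/4608 = -7/20736
(3j)²=20/1287 [(6 4 4; 0 0 0)], sign=-1
Σ_t [0,2]: t=0:+1/1036800 t=1:−1/14400 t=2:+1/4608 = 77/518400
(3j)²=11/585 [(6 4 4; 0 -2 2)], sign=+1
⇒ 4πI² = 4/13
I = (-1)√(4/13/(4π)) = -0.15647804
No selection rule forces the value: the integral is nonzero (none).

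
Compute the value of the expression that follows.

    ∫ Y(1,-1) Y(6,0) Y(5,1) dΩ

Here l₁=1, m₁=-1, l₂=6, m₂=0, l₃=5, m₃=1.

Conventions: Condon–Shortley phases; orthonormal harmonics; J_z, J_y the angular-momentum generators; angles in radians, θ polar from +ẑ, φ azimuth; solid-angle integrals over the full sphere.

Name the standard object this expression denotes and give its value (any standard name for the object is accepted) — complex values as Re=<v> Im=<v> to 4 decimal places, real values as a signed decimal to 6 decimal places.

Gaunt coefficient, +0.158246

This is a Gaunt coefficient — the integral of a triple product of spherical harmonics over the sphere.
Checks pass: Σm=0; 12 even; l₃=5∈[5,7].
(2·1+1)(2·6+1)(2·5+1) = 429
Δ: 2! 0! 10! / 13! → 1/858
sum: t=1:−1/14400 = -1/14400
3j²(1 6 5; 0 0 0) = Δ·Π!·Σ² = 6/143  (sign +1)
sum: t=2:+1/34560 = 1/34560
3j²(1 6 5; -1 0 1) = Δ·Π!·Σ² = 5/286  (sign +1)
combine: 4πI² = 429·6/143·5/286 = 45/143
take √, sign +1: I = 0.15824621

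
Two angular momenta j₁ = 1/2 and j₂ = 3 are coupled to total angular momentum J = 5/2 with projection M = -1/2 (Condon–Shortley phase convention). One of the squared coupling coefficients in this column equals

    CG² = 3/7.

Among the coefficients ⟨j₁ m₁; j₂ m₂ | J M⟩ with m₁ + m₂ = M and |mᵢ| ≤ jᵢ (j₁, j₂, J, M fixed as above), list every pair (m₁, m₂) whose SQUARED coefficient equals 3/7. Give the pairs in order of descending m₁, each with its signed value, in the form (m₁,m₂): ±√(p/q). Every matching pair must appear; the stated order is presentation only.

(-1/2,0): −√(3/7)

Admissible pairs with m₁+m₂ = M = -1/2: (-1/2,0), (1/2,-1)
  (m₁,m₂)=(1/2,-1): CG² = 4/7, CG = +√(4/7)
  (m₁,m₂)=(-1/2,0): CG² = 3/7, CG = −√(3/7)   ← matches the target
Pairs with CG² = 3/7: (-1/2,0): −√(3/7)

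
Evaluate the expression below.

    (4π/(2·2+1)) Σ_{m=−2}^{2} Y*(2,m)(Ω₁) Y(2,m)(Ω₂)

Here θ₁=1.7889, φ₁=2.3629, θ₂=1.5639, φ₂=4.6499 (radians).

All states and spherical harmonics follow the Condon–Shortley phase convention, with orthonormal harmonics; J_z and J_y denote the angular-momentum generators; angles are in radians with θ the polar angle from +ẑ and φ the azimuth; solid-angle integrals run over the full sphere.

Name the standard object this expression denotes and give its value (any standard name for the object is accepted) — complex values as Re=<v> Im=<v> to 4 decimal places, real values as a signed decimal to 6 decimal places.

This sum is the spherical-harmonic addition theorem: it equals the Legendre polynomial P_l(cos γ) of the angle γ between the two directions.
Summing Y*_{l m}(θ₁,φ₁)·Y_{l m}(θ₂,φ₂) over m ∈ [−2, 2]; prefactor 4π/(2·2+1) = 2.513274:
  m=-2: Y*=(0.004938, -0.368156)  Y=(-0.383243, -0.048148)  product (-0.019618, 0.140855)
  m=-1: Y*=(0.116173, -0.114625)  Y=(-0.000333, 0.005317)  product (0.000571, 0.000656)
  m=+0: Y*=(-0.271092, -0.000000)  Y=(-0.315347, 0.000000)  product (0.085488, 0.000000)
  m=+1: Y*=(-0.116173, -0.114625)  Y=(0.000333, 0.005317)  product (0.000571, -0.000656)
  m=+2: Y*=(0.004938, 0.368156)  Y=(-0.383243, 0.048148)  product (-0.019618, -0.140855)
Σ over m = (0.047393, 0.000000); ×(4π/5) → (0.119112, 0.000000). Real part: 0.119112

Legendre polynomial (addition theorem), +0.119112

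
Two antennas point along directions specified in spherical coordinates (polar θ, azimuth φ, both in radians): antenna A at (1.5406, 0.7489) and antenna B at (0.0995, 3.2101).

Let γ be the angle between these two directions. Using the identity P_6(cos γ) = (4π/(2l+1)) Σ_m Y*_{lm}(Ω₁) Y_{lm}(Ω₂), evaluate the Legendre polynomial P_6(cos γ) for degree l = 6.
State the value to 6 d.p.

-0.298015

Expand P_6 via completeness: Σ_{m} conj(Y_{6,m}) at Ω₁ times Y_{6,m} at Ω₂ —
  m=-6: (-0.104660-0.470259i) × (+0.000000-0.000000i) = -0.000000-0.000000i  (running Σ = -0.000000-0.000000i)
  m=-5: (-0.041522-0.028584i) × (-0.000015+0.000005i) = +0.000001+0.000000i  (running Σ = +0.000001+0.000000i)
  m=-4: (+0.348810-0.051289i) × (+0.000331-0.000093i) = +0.000111-0.000049i  (running Σ = +0.000111-0.000049i)
  m=-3: (+0.036737-0.045812i) × (-0.004908+0.001023i) = -0.000133+0.000262i  (running Σ = -0.000022+0.000213i)
  m=-2: (+0.023343+0.319216i) × (+0.049442-0.006817i) = +0.003330+0.015623i  (running Σ = +0.003308+0.015837i)
  m=-1: (+0.045282+0.042091i) × (-0.310707+0.021319i) = -0.014967-0.012113i  (running Σ = -0.011659+0.003724i)
  m=0: (-0.311778-0.000000i) × (+0.914050+0.000000i) = -0.284981-0.000000i  (running Σ = -0.296640+0.003724i)
  m=1: (-0.045282+0.042091i) × (+0.310707+0.021319i) = -0.014967+0.012113i  (running Σ = -0.311606+0.015837i)
  m=2: (+0.023343-0.319216i) × (+0.049442+0.006817i) = +0.003330-0.015623i  (running Σ = -0.308276+0.000213i)
  m=3: (-0.036737-0.045812i) × (+0.004908+0.001023i) = -0.000133-0.000262i  (running Σ = -0.308410-0.000049i)
  m=4: (+0.348810+0.051289i) × (+0.000331+0.000093i) = +0.000111+0.000049i  (running Σ = -0.308299+0.000000i)
  m=5: (+0.041522-0.028584i) × (+0.000015+0.000005i) = +0.000001-0.000000i  (running Σ = -0.308298-0.000000i)
  m=6: (-0.104660+0.470259i) × (+0.000000+0.000000i) = -0.000000+0.000000i  (running Σ = -0.308298-0.000000i)
Accumulated sum -0.308298-0.000000i; after 4π/(2l+1) scaling, -0.298015-0.000000i ⇒ P_6 = -0.298015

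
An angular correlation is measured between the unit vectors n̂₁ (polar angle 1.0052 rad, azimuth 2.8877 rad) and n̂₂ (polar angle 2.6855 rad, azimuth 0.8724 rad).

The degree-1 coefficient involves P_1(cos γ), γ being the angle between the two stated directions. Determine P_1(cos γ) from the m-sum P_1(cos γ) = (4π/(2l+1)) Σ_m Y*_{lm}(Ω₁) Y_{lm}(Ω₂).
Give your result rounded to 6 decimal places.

Term-by-term m-sum for l=1 (normalisation 4π/3 = 4.188790):
  term(m=-1) = (-0.019087, 0.040073)   from Y*(Ω₁)=(-0.282339, 0.073265), Y(Ω₂)=(0.097844, -0.116544)
  term(m=+0) = (-0.114863, 0.000000)   from Y*(Ω₁)=(0.261852, -0.000000), Y(Ω₂)=(-0.438658, 0.000000)
  term(m=+1) = (-0.019087, -0.040073)   from Y*(Ω₁)=(0.282339, 0.073265), Y(Ω₂)=(-0.097844, -0.116544)
Accumulated sum (-0.153037, 0.000000); after 4π/(2l+1) scaling, (-0.641038, 0.000000) ⇒ P_1 = -0.641038

-0.641038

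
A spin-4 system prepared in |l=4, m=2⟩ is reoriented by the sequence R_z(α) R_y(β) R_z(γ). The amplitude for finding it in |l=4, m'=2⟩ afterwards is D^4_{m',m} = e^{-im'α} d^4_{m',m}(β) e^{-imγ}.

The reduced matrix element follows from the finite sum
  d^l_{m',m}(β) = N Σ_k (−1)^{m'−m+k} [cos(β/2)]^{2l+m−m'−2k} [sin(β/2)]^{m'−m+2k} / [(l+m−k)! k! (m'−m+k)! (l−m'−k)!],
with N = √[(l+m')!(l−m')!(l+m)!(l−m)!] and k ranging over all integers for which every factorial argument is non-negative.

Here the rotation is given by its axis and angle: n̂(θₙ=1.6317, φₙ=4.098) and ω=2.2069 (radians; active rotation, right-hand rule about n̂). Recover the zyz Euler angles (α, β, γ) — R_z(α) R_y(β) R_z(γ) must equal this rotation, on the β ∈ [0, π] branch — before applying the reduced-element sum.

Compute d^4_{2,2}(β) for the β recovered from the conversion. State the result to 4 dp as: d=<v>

d=0.3197

Axis–angle → zyz. n̂ = (sinθₙcosφₙ, sinθₙsinφₙ, cosθₙ) = (-0.575391, -0.815611, -0.060866), ω = 2.2069.
R = I cosω + sinω [n̂]ₓ + (1−cosω) n̂n̂ᵀ gives
  R = [-0.066312, +0.797048, -0.600264; +0.699125, +0.466340, +0.541988; +0.711918, -0.383719, -0.588160]
β = atan2(√(R₁₃²+R₂₃²), R₃₃) = 2.199578; α = atan2(R₂₃, R₁₃) mod 2π = 2.407169; γ = atan2(R₃₂, −R₃₁) mod 2π = 3.635947
d^4_{2,2}(β=2.1996) via the finite sum:
Half-angle: c=0.453784, s=0.891112. N=√(720·2·720·2)=1440.000000
k∈{0,1,2} keeps every argument non-negative
  k=0: (−1)^0·1440.0000/(1440)·0.4538^8·0.8911^0 = +0.001798
  k=1: (−1)^1·1440.0000/(120)·0.4538^6·0.8911^2 = -0.083203
  k=2: (−1)^2·1440.0000/(96)·0.4538^4·0.8911^4 = +0.401067
d^4_{2,2}(2.1996) = +0.001798 -0.083203 +0.401067 = +0.319661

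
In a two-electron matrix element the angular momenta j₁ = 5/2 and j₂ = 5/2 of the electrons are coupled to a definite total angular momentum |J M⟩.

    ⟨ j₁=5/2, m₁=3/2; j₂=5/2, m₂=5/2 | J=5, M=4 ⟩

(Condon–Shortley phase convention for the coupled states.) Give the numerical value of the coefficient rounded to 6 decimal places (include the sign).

√[11·0!5!5!/11! · 4!1!5!0!9!1!] = √(4147200)
  +(−1)^0/∏(0,0,1,5,4,0)! = 1/2880  (running 1/2880)
⟨..|..⟩ = √(4147200)·(1/2880) = +0.707107

+√(1/2) ≈ +0.707107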